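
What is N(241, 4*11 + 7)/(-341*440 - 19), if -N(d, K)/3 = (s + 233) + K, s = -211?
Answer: 219/150059 ≈ 0.0014594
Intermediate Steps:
N(d, K) = -66 - 3*K (N(d, K) = -3*((-211 + 233) + K) = -3*(22 + K) = -66 - 3*K)
N(241, 4*11 + 7)/(-341*440 - 19) = (-66 - 3*(4*11 + 7))/(-341*440 - 19) = (-66 - 3*(44 + 7))/(-150040 - 19) = (-66 - 3*51)/(-150059) = (-66 - 153)*(-1/150059) = -219*(-1/150059) = 219/150059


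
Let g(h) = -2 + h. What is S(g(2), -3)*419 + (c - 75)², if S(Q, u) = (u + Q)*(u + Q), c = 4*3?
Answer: 7740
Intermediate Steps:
c = 12
S(Q, u) = (Q + u)² (S(Q, u) = (Q + u)*(Q + u) = (Q + u)²)
S(g(2), -3)*419 + (c - 75)² = ((-2 + 2) - 3)²*419 + (12 - 75)² = (0 - 3)²*419 + (-63)² = (-3)²*419 + 3969 = 9*419 + 3969 = 3771 + 3969 = 7740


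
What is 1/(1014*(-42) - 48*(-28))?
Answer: -1/41244 ≈ -2.4246e-5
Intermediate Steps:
1/(1014*(-42) - 48*(-28)) = 1/(-42588 + 1344) = 1/(-41244) = -1/41244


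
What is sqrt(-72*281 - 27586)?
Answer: I*sqrt(47818) ≈ 218.67*I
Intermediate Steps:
sqrt(-72*281 - 27586) = sqrt(-20232 - 27586) = sqrt(-47818) = I*sqrt(47818)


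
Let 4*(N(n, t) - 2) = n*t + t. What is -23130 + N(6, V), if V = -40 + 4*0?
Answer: -23198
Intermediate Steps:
V = -40 (V = -40 + 0 = -40)
N(n, t) = 2 + t/4 + n*t/4 (N(n, t) = 2 + (n*t + t)/4 = 2 + (t + n*t)/4 = 2 + (t/4 + n*t/4) = 2 + t/4 + n*t/4)
-23130 + N(6, V) = -23130 + (2 + (¼)*(-40) + (¼)*6*(-40)) = -23130 + (2 - 10 - 60) = -23130 - 68 = -23198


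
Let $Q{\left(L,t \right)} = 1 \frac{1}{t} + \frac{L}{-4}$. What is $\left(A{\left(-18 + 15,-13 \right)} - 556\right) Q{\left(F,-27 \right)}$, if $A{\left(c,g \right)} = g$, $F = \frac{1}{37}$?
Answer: $\frac{99575}{3996} \approx 24.919$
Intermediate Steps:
$F = \frac{1}{37} \approx 0.027027$
$Q{\left(L,t \right)} = \frac{1}{t} - \frac{L}{4}$ ($Q{\left(L,t \right)} = \frac{1}{t} + L \left(- \frac{1}{4}\right) = \frac{1}{t} - \frac{L}{4}$)
$\left(A{\left(-18 + 15,-13 \right)} - 556\right) Q{\left(F,-27 \right)} = \left(-13 - 556\right) \left(\frac{1}{-27} - \frac{1}{148}\right) = - 569 \left(- \frac{1}{27} - \frac{1}{148}\right) = \left(-569\right) \left(- \frac{175}{3996}\right) = \frac{99575}{3996}$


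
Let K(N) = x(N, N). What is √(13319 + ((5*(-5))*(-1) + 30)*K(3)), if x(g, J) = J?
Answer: 2*√3371 ≈ 116.12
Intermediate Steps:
K(N) = N
√(13319 + ((5*(-5))*(-1) + 30)*K(3)) = √(13319 + ((5*(-5))*(-1) + 30)*3) = √(13319 + (-25*(-1) + 30)*3) = √(13319 + (25 + 30)*3) = √(13319 + 55*3) = √(13319 + 165) = √13484 = 2*√3371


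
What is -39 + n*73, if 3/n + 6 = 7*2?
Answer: -93/8 ≈ -11.625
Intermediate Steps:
n = 3/8 (n = 3/(-6 + 7*2) = 3/(-6 + 14) = 3/8 ≈ 0.37500)
-39 + n*73 = -39 + (3/8)*73 = -39 + 219/8 = -93/8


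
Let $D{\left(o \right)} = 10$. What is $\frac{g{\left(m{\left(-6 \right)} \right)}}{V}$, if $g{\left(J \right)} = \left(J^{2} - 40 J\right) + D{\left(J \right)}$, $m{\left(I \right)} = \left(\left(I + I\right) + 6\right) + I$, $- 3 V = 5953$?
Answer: $- \frac{1902}{5953} \approx -0.3195$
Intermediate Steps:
$V = - \frac{5953}{3}$ ($V = \left(- \frac{1}{3}\right) 5953 = - \frac{5953}{3} \approx -1984.3$)
$m{\left(I \right)} = 6 + 3 I$ ($m{\left(I \right)} = \left(2 I + 6\right) + I = \left(6 + 2 I\right) + I = 6 + 3 I$)
$g{\left(J \right)} = 10 + J^{2} - 40 J$ ($g{\left(J \right)} = \left(J^{2} - 40 J\right) + 10 = 10 + J^{2} - 40 J$)
$\frac{g{\left(m{\left(-6 \right)} \right)}}{V} = \frac{10 + \left(6 + 3 \left(-6\right)\right)^{2} - 40 \left(6 + 3 \left(-6\right)\right)}{- \frac{5953}{3}} = \left(10 + \left(6 - 18\right)^{2} - 40 \left(6 - 18\right)\right) \left(- \frac{3}{5953}\right) = \left(10 + \left(-12\right)^{2} - -480\right) \left(- \frac{3}{5953}\right) = \left(10 + 144 + 480\right) \left(- \frac{3}{5953}\right) = 634 \left(- \frac{3}{5953}\right) = - \frac{1902}{5953}$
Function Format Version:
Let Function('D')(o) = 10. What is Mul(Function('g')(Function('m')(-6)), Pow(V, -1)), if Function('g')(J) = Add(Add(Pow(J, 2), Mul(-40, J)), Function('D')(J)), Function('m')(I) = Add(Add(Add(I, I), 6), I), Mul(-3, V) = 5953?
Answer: Rational(-1902, 5953) ≈ -0.31950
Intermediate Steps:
V = Rational(-5953, 3) (V = Mul(Rational(-1, 3), 5953) = Rational(-5953, 3) ≈ -1984.3)
Function('m')(I) = Add(6, Mul(3, I)) (Function('m')(I) = Add(Add(Mul(2, I), 6), I) = Add(Add(6, Mul(2, I)), I) = Add(6, Mul(3, I)))
Function('g')(J) = Add(10, Pow(J, 2), Mul(-40, J)) (Function('g')(J) = Add(Add(Pow(J, 2), Mul(-40, J)), 10) = Add(10, Pow(J, 2), Mul(-40, J)))
Mul(Function('g')(Function('m')(-6)), Pow(V, -1)) = Mul(Add(10, Pow(Add(6, Mul(3, -6)), 2), Mul(-40, Add(6, Mul(3, -6)))), Pow(Rational(-5953, 3), -1)) = Mul(Add(10, Pow(Add(6, -18), 2), Mul(-40, Add(6, -18))), Rational(-3, 5953)) = Mul(Add(10, Pow(-12, 2), Mul(-40, -12)), Rational(-3, 5953)) = Mul(Add(10, 144, 480), Rational(-3, 5953)) = Mul(634, Rational(-3, 5953)) = Rational(-1902, 5953)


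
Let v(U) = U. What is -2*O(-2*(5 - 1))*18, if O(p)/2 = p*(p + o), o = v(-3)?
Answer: -6336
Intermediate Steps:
o = -3
O(p) = 2*p*(-3 + p) (O(p) = 2*(p*(p - 3)) = 2*(p*(-3 + p)) = 2*p*(-3 + p))
-2*O(-2*(5 - 1))*18 = -4*(-2*(5 - 1))*(-3 - 2*(5 - 1))*18 = -4*(-2*4)*(-3 - 2*4)*18 = -4*(-8)*(-3 - 8)*18 = -4*(-8)*(-11)*18 = -2*176*18 = -352*18 = -6336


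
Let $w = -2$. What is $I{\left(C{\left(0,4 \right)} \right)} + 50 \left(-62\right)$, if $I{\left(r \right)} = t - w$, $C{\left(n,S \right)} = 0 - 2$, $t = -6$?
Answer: $-3104$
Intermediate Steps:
$C{\left(n,S \right)} = -2$ ($C{\left(n,S \right)} = 0 - 2 = -2$)
$I{\left(r \right)} = -4$ ($I{\left(r \right)} = -6 - -2 = -6 + 2 = -4$)
$I{\left(C{\left(0,4 \right)} \right)} + 50 \left(-62\right) = -4 + 50 \left(-62\right) = -4 - 3100 = -3104$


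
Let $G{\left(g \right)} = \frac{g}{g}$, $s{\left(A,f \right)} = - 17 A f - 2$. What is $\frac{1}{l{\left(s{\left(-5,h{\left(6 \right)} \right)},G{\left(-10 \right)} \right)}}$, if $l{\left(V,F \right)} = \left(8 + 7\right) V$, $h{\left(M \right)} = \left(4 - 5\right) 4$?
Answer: $- \frac{1}{5130} \approx -0.00019493$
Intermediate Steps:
$h{\left(M \right)} = -4$ ($h{\left(M \right)} = \left(-1\right) 4 = -4$)
$s{\left(A,f \right)} = -2 - 17 A f$ ($s{\left(A,f \right)} = - 17 A f - 2 = -2 - 17 A f$)
$G{\left(g \right)} = 1$
$l{\left(V,F \right)} = 15 V$
$\frac{1}{l{\left(s{\left(-5,h{\left(6 \right)} \right)},G{\left(-10 \right)} \right)}} = \frac{1}{15 \left(-2 - \left(-85\right) \left(-4\right)\right)} = \frac{1}{15 \left(-2 - 340\right)} = \frac{1}{15 \left(-342\right)} = \frac{1}{-5130} = - \frac{1}{5130}$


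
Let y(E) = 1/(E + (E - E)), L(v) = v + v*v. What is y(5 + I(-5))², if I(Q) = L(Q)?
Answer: 1/625 ≈ 0.0016000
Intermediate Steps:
L(v) = v + v²
I(Q) = Q*(1 + Q)
y(E) = 1/E (y(E) = 1/(E + 0) = 1/E)
y(5 + I(-5))² = (1/(5 - 5*(1 - 5)))² = (1/(5 - 5*(-4)))² = (1/(5 + 20))² = (1/25)² = 1/625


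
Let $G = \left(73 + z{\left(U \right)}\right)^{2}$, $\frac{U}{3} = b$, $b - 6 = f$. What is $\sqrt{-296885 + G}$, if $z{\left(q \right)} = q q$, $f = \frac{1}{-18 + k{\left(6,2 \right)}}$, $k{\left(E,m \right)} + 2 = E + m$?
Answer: $\frac{i \sqrt{37450879}}{16} \approx 382.48 i$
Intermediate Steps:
$k{\left(E,m \right)} = -2 + E + m$ ($k{\left(E,m \right)} = -2 + \left(E + m\right) = -2 + E + m$)
$f = - \frac{1}{12}$ ($f = \frac{1}{-18 + \left(-2 + 6 + 2\right)} = \frac{1}{-18 + 6} = \frac{1}{-12} = - \frac{1}{12} \approx -0.083333$)
$b = \frac{71}{12}$ ($b = 6 - \frac{1}{12} = \frac{71}{12} \approx 5.9167$)
$U = \frac{71}{4}$ ($U = 3 \cdot \frac{71}{12} = \frac{71}{4} \approx 17.75$)
$z{\left(q \right)} = q^{2}$
$G = \frac{38551681}{256}$ ($G = \left(73 + \left(\frac{71}{4}\right)^{2}\right)^{2} = \left(73 + \frac{5041}{16}\right)^{2} = \left(\frac{6209}{16}\right)^{2} = \frac{38551681}{256} \approx 1.5059 \cdot 10^{5}$)
$\sqrt{-296885 + G} = \sqrt{-296885 + \frac{38551681}{256}} = \sqrt{- \frac{37450879}{256}} = \frac{i \sqrt{37450879}}{16}$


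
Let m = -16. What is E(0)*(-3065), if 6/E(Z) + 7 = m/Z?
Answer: 0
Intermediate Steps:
E(Z) = 6/(-7 - 16/Z)
E(0)*(-3065) = -6*0/(16 + 7*0)*(-3065) = -6*0/(16 + 0)*(-3065) = -6*0/16*(-3065) = -6*0*1/16*(-3065) = 0*(-3065) = 0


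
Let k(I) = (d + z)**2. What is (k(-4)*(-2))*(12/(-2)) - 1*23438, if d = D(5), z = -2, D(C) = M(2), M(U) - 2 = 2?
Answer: -23390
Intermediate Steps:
M(U) = 4 (M(U) = 2 + 2 = 4)
D(C) = 4
d = 4
k(I) = 4 (k(I) = (4 - 2)**2 = 2**2 = 4)
(k(-4)*(-2))*(12/(-2)) - 1*23438 = (4*(-2))*(12/(-2)) - 1*23438 = -96*(-1)/2 - 23438 = -8*(-6) - 23438 = 48 - 23438 = -23390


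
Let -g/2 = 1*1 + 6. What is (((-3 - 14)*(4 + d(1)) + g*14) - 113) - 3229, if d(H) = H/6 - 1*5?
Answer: -21143/6 ≈ -3523.8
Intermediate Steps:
d(H) = -5 + H/6 (d(H) = H*(⅙) - 5 = H/6 - 5 = -5 + H/6)
g = -14 (g = -2*(1*1 + 6) = -2*(1 + 6) = -2*7 = -14)
(((-3 - 14)*(4 + d(1)) + g*14) - 113) - 3229 = (((-3 - 14)*(4 + (-5 + (⅙)*1)) - 14*14) - 113) - 3229 = ((-17*(4 + (-5 + ⅙)) - 196) - 113) - 3229 = ((-17*(4 - 29/6) - 196) - 113) - 3229 = ((-17*(-⅚) - 196) - 113) - 3229 = ((85/6 - 196) - 113) - 3229 = (-1091/6 - 113) - 3229 = -1769/6 - 3229 = -21143/6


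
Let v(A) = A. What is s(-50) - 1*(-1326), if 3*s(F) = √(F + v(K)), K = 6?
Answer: 1326 + 2*I*√11/3 ≈ 1326.0 + 2.2111*I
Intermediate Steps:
s(F) = √(6 + F)/3 (s(F) = √(F + 6)/3 = √(6 + F)/3)
s(-50) - 1*(-1326) = √(6 - 50)/3 - 1*(-1326) = √(-44)/3 + 1326 = (2*I*√11)/3 + 1326 = 2*I*√11/3 + 1326 = 1326 + 2*I*√11/3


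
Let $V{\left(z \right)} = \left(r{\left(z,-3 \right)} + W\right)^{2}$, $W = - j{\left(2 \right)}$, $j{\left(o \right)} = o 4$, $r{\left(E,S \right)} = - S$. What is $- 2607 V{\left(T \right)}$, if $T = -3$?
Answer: $-65175$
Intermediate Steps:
$j{\left(o \right)} = 4 o$
$W = -8$ ($W = - 4 \cdot 2 = \left(-1\right) 8 = -8$)
$V{\left(z \right)} = 25$ ($V{\left(z \right)} = \left(\left(-1\right) \left(-3\right) - 8\right)^{2} = \left(3 - 8\right)^{2} = \left(-5\right)^{2} = 25$)
$- 2607 V{\left(T \right)} = \left(-2607\right) 25 = -65175$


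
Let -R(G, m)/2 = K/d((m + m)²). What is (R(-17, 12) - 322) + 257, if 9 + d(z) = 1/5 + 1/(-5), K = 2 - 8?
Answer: -199/3 ≈ -66.333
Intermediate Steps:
K = -6
d(z) = -9 (d(z) = -9 + (1/5 + 1/(-5)) = -9 + (1*(⅕) + 1*(-⅕)) = -9 + (⅕ - ⅕) = -9 + 0 = -9)
R(G, m) = -4/3 (R(G, m) = -(-12)/(-9) = -(-12)*(-1)/9 = -2*⅔ = -4/3)
(R(-17, 12) - 322) + 257 = (-4/3 - 322) + 257 = -970/3 + 257 = -199/3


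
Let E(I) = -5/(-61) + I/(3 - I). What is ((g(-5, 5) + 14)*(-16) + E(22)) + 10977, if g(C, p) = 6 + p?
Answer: 12257496/1159 ≈ 10576.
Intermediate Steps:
E(I) = 5/61 + I/(3 - I) (E(I) = -5*(-1/61) + I/(3 - I) = 5/61 + I/(3 - I))
((g(-5, 5) + 14)*(-16) + E(22)) + 10977 = (((6 + 5) + 14)*(-16) + (-15 - 56*22)/(61*(-3 + 22))) + 10977 = ((11 + 14)*(-16) + (1/61)*(-15 - 1232)/19) + 10977 = (25*(-16) + (1/61)*(1/19)*(-1247)) + 10977 = (-400 - 1247/1159) + 10977 = -464847/1159 + 10977 = 12257496/1159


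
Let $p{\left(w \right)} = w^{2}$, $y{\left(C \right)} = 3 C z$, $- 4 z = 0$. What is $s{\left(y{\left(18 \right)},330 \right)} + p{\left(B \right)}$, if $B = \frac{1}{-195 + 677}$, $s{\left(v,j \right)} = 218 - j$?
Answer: $- \frac{26020287}{232324} \approx -112.0$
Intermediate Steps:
$z = 0$ ($z = \left(- \frac{1}{4}\right) 0 = 0$)
$y{\left(C \right)} = 0$ ($y{\left(C \right)} = 3 C 0 = 0$)
$B = \frac{1}{482} \approx 0.0020747$
$s{\left(y{\left(18 \right)},330 \right)} + p{\left(B \right)} = \left(218 - 330\right) + \left(\frac{1}{482}\right)^{2} = \left(218 - 330\right) + \frac{1}{232324} = -112 + \frac{1}{232324} = - \frac{26020287}{232324}$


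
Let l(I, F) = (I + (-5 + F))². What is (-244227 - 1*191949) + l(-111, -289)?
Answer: -272151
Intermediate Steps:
l(I, F) = (-5 + F + I)²
(-244227 - 1*191949) + l(-111, -289) = (-244227 - 1*191949) + (-5 - 289 - 111)² = (-244227 - 191949) + (-405)² = -436176 + 164025 = -272151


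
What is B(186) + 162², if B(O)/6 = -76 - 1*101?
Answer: 25182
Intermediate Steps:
B(O) = -1062 (B(O) = 6*(-76 - 1*101) = 6*(-76 - 101) = 6*(-177) = -1062)
B(186) + 162² = -1062 + 162² = -1062 + 26244 = 25182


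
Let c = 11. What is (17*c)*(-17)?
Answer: -3179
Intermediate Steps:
(17*c)*(-17) = (17*11)*(-17) = 187*(-17) = -3179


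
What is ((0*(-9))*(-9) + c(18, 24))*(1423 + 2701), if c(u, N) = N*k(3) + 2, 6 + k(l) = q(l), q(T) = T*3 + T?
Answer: 602104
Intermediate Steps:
q(T) = 4*T (q(T) = 3*T + T = 4*T)
k(l) = -6 + 4*l
c(u, N) = 2 + 6*N (c(u, N) = N*(-6 + 4*3) + 2 = N*(-6 + 12) + 2 = N*6 + 2 = 6*N + 2 = 2 + 6*N)
((0*(-9))*(-9) + c(18, 24))*(1423 + 2701) = ((0*(-9))*(-9) + (2 + 6*24))*(1423 + 2701) = (0*(-9) + (2 + 144))*4124 = (0 + 146)*4124 = 146*4124 = 602104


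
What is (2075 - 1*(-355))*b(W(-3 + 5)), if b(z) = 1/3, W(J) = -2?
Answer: 810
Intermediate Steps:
b(z) = 1/3 (b(z) = 1*(1/3) = 1/3)
(2075 - 1*(-355))*b(W(-3 + 5)) = (2075 - 1*(-355))*(1/3) = (2075 + 355)*(1/3) = 2430*(1/3) = 810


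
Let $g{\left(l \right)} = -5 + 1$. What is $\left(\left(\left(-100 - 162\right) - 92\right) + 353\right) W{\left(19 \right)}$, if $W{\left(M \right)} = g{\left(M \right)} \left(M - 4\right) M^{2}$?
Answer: $21660$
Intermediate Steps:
$g{\left(l \right)} = -4$
$W{\left(M \right)} = M^{2} \left(16 - 4 M\right)$ ($W{\left(M \right)} = - 4 \left(M - 4\right) M^{2} = - 4 \left(-4 + M\right) M^{2} = \left(16 - 4 M\right) M^{2} = M^{2} \left(16 - 4 M\right)$)
$\left(\left(\left(-100 - 162\right) - 92\right) + 353\right) W{\left(19 \right)} = \left(\left(\left(-100 - 162\right) - 92\right) + 353\right) 4 \cdot 19^{2} \left(4 - 19\right) = \left(\left(-262 - 92\right) + 353\right) 4 \cdot 361 \left(4 - 19\right) = \left(-354 + 353\right) 4 \cdot 361 \left(-15\right) = \left(-1\right) \left(-21660\right) = 21660$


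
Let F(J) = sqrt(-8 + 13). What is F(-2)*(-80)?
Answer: -80*sqrt(5) ≈ -178.89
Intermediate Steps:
F(J) = sqrt(5)
F(-2)*(-80) = sqrt(5)*(-80) = -80*sqrt(5)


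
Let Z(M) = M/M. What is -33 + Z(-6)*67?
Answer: 34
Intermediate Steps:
Z(M) = 1
-33 + Z(-6)*67 = -33 + 1*67 = -33 + 67 = 34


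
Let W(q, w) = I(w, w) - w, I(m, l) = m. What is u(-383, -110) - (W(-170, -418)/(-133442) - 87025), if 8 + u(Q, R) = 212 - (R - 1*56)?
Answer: 87395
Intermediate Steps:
u(Q, R) = 260 - R (u(Q, R) = -8 + (212 - (R - 1*56)) = -8 + (212 - (R - 56)) = -8 + (212 - (-56 + R)) = -8 + (212 + (56 - R)) = -8 + (268 - R) = 260 - R)
W(q, w) = 0 (W(q, w) = w - w = 0)
u(-383, -110) - (W(-170, -418)/(-133442) - 87025) = (260 - 1*(-110)) - (0/(-133442) - 87025) = (260 + 110) - (0*(-1/133442) - 87025) = 370 - (0 - 87025) = 370 - 1*(-87025) = 370 + 87025 = 87395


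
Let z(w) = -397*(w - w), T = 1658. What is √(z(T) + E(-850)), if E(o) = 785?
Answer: √785 ≈ 28.018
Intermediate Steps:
z(w) = 0 (z(w) = -397*0 = 0)
√(z(T) + E(-850)) = √(0 + 785) = √785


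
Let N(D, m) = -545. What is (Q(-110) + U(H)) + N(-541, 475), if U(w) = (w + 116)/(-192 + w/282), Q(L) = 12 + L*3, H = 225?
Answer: -15542753/17973 ≈ -864.78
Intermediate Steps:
Q(L) = 12 + 3*L
U(w) = (116 + w)/(-192 + w/282) (U(w) = (116 + w)/(-192 + w*(1/282)) = (116 + w)/(-192 + w/282))
(Q(-110) + U(H)) + N(-541, 475) = ((12 + 3*(-110)) + 282*(116 + 225)/(-54144 + 225)) - 545 = ((12 - 330) + 282*341/(-53919)) - 545 = (-318 + 282*(-1/53919)*341) - 545 = (-318 - 32054/17973) - 545 = -5747468/17973 - 545 = -15542753/17973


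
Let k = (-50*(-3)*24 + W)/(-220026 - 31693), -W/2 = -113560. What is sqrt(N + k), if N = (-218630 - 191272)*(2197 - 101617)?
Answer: 2*sqrt(2233716012990069010)/14807 ≈ 2.0187e+5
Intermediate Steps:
W = 227120 (W = -2*(-113560) = 227120)
k = -230720/251719 (k = (-50*(-3)*24 + 227120)/(-220026 - 31693) = (150*24 + 227120)/(-251719) = (3600 + 227120)*(-1/251719) = 230720*(-1/251719) = -230720/251719 ≈ -0.91658)
N = 40752456840 (N = -409902*(-99420) = 40752456840)
sqrt(N + k) = sqrt(40752456840 - 230720/251719) = sqrt(10258167683077240/251719) = 2*sqrt(2233716012990069010)/14807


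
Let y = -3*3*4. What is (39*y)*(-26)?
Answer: 36504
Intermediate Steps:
y = -36 (y = -9*4 = -36)
(39*y)*(-26) = (39*(-36))*(-26) = -1404*(-26) = 36504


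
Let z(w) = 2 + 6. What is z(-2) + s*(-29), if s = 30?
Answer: -862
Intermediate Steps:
z(w) = 8
z(-2) + s*(-29) = 8 + 30*(-29) = 8 - 870 = -862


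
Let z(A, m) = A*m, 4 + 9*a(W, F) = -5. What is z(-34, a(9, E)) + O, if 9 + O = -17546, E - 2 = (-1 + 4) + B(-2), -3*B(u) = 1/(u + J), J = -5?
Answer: -17521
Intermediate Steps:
B(u) = -1/(3*(-5 + u)) (B(u) = -1/(3*(u - 5)) = -1/(3*(-5 + u)))
E = 106/21 (E = 2 + ((-1 + 4) - 1/(-15 + 3*(-2))) = 2 + (3 - 1/(-15 - 6)) = 2 + (3 - 1/(-21)) = 2 + (3 - 1*(-1/21)) = 2 + (3 + 1/21) = 2 + 64/21 = 106/21 ≈ 5.0476)
a(W, F) = -1 (a(W, F) = -4/9 + (⅑)*(-5) = -4/9 - 5/9 = -1)
O = -17555 (O = -9 - 17546 = -17555)
z(-34, a(9, E)) + O = -34*(-1) - 17555 = 34 - 17555 = -17521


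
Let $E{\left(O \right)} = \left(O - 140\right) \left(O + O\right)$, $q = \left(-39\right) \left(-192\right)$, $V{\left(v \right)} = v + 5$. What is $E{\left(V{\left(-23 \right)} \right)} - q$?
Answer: $-1800$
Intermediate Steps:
$V{\left(v \right)} = 5 + v$
$q = 7488$
$E{\left(O \right)} = 2 O \left(-140 + O\right)$ ($E{\left(O \right)} = \left(-140 + O\right) 2 O = 2 O \left(-140 + O\right)$)
$E{\left(V{\left(-23 \right)} \right)} - q = 2 \left(5 - 23\right) \left(-140 + \left(5 - 23\right)\right) - 7488 = 2 \left(-18\right) \left(-140 - 18\right) - 7488 = 2 \left(-18\right) \left(-158\right) - 7488 = 5688 - 7488 = -1800$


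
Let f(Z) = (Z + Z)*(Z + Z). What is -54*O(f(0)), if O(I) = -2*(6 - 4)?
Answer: 216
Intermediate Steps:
f(Z) = 4*Z² (f(Z) = (2*Z)*(2*Z) = 4*Z²)
O(I) = -4 (O(I) = -2*2 = -4)
-54*O(f(0)) = -54*(-4) = 216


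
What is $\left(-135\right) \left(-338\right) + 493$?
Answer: $46123$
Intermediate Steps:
$\left(-135\right) \left(-338\right) + 493 = 45630 + 493 = 46123$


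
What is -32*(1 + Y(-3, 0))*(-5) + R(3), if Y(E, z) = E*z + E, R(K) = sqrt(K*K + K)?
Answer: -320 + 2*sqrt(3) ≈ -316.54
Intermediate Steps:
R(K) = sqrt(K + K**2) (R(K) = sqrt(K**2 + K) = sqrt(K + K**2))
Y(E, z) = E + E*z
-32*(1 + Y(-3, 0))*(-5) + R(3) = -32*(1 - 3*(1 + 0))*(-5) + sqrt(3*(1 + 3)) = -32*(1 - 3*1)*(-5) + sqrt(3*4) = -32*(1 - 3)*(-5) + sqrt(12) = -(-64)*(-5) + 2*sqrt(3) = -32*10 + 2*sqrt(3) = -320 + 2*sqrt(3)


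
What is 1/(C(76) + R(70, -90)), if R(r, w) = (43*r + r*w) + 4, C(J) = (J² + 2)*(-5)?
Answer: -1/32176 ≈ -3.1079e-5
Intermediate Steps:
C(J) = -10 - 5*J² (C(J) = (2 + J²)*(-5) = -10 - 5*J²)
R(r, w) = 4 + 43*r + r*w
1/(C(76) + R(70, -90)) = 1/((-10 - 5*76²) + (4 + 43*70 + 70*(-90))) = 1/((-10 - 5*5776) + (4 + 3010 - 6300)) = 1/((-10 - 28880) - 3286) = 1/(-28890 - 3286) = 1/(-32176) = -1/32176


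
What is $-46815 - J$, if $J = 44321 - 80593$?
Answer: $-10543$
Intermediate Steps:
$J = -36272$
$-46815 - J = -46815 - -36272 = -46815 + 36272 = -10543$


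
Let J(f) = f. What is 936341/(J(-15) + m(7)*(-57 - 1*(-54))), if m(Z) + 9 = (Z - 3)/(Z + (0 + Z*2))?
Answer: 6554387/80 ≈ 81930.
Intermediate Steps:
m(Z) = -9 + (-3 + Z)/(3*Z) (m(Z) = -9 + (Z - 3)/(Z + (0 + Z*2)) = -9 + (-3 + Z)/(Z + (0 + 2*Z)) = -9 + (-3 + Z)/(Z + 2*Z) = -9 + (-3 + Z)/((3*Z)) = -9 + (-3 + Z)*(1/(3*Z)) = -9 + (-3 + Z)/(3*Z))
936341/(J(-15) + m(7)*(-57 - 1*(-54))) = 936341/(-15 + (-26/3 - 1/7)*(-57 - 1*(-54))) = 936341/(-15 + (-26/3 - 1*⅐)*(-57 + 54)) = 936341/(-15 + (-26/3 - ⅐)*(-3)) = 936341/(-15 - 185/21*(-3)) = 936341/(-15 + 185/7) = 936341/(80/7) = 936341*(7/80) = 6554387/80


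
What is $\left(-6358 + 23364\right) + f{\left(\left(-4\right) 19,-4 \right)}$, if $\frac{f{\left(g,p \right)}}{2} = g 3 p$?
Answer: $18830$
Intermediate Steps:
$f{\left(g,p \right)} = 6 g p$ ($f{\left(g,p \right)} = 2 g 3 p = 2 \cdot 3 g p = 6 g p$)
$\left(-6358 + 23364\right) + f{\left(\left(-4\right) 19,-4 \right)} = \left(-6358 + 23364\right) + 6 \left(\left(-4\right) 19\right) \left(-4\right) = 17006 + 6 \left(-76\right) \left(-4\right) = 17006 + 1824 = 18830$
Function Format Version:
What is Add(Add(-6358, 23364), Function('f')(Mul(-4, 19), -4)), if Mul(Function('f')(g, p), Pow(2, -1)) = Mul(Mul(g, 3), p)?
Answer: 18830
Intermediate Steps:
Function('f')(g, p) = Mul(6, g, p) (Function('f')(g, p) = Mul(2, Mul(Mul(g, 3), p)) = Mul(2, Mul(Mul(3, g), p)) = Mul(2, Mul(3, g, p)) = Mul(6, g, p))
Add(Add(-6358, 23364), Function('f')(Mul(-4, 19), -4)) = Add(Add(-6358, 23364), Mul(6, Mul(-4, 19), -4)) = Add(17006, Mul(6, -76, -4)) = Add(17006, 1824) = 18830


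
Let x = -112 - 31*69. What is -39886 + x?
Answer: -42137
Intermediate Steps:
x = -2251 (x = -112 - 2139 = -2251)
-39886 + x = -39886 - 2251 = -42137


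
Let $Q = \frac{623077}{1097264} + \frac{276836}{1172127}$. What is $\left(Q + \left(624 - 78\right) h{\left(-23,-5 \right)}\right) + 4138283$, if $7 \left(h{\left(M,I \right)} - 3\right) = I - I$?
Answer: $\frac{760641294026484253}{183733251504} \approx 4.1399 \cdot 10^{6}$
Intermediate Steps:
$h{\left(M,I \right)} = 3$ ($h{\left(M,I \right)} = 3 + \frac{I - I}{7} = 3 + \frac{1}{7} \cdot 0 = 3 + 0 = 3$)
$Q = \frac{147726793069}{183733251504}$ ($Q = 623077 \cdot \frac{1}{1097264} + 276836 \cdot \frac{1}{1172127} = \frac{89011}{156752} + \frac{276836}{1172127} = \frac{147726793069}{183733251504} \approx 0.80403$)
$\left(Q + \left(624 - 78\right) h{\left(-23,-5 \right)}\right) + 4138283 = \left(\frac{147726793069}{183733251504} + \left(624 - 78\right) 3\right) + 4138283 = \left(\frac{147726793069}{183733251504} + 546 \cdot 3\right) + 4138283 = \left(\frac{147726793069}{183733251504} + 1638\right) + 4138283 = \frac{301102792756621}{183733251504} + 4138283 = \frac{760641294026484253}{183733251504}$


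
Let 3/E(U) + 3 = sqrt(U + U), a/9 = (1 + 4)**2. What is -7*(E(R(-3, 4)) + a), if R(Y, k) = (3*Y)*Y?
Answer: -7882/5 - 7*sqrt(6)/5 ≈ -1579.8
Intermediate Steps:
a = 225 (a = 9*(1 + 4)**2 = 9*5**2 = 9*25 = 225)
R(Y, k) = 3*Y**2
E(U) = 3/(-3 + sqrt(2)*sqrt(U)) (E(U) = 3/(-3 + sqrt(U + U)) = 3/(-3 + sqrt(2*U)) = 3/(-3 + sqrt(2)*sqrt(U)))
-7*(E(R(-3, 4)) + a) = -7*(3/(-3 + sqrt(2)*sqrt(3*(-3)**2)) + 225) = -7*(3/(-3 + sqrt(2)*sqrt(3*9)) + 225) = -7*(3/(-3 + sqrt(2)*sqrt(27)) + 225) = -7*(3/(-3 + sqrt(2)*(3*sqrt(3))) + 225) = -7*(3/(-3 + 3*sqrt(6)) + 225) = -7*(225 + 3/(-3 + 3*sqrt(6))) = -1575 - 21/(-3 + 3*sqrt(6))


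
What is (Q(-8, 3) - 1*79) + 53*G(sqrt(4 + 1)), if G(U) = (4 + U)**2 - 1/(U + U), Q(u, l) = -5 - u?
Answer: 1037 + 4187*sqrt(5)/10 ≈ 1973.2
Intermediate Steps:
G(U) = (4 + U)**2 - 1/(2*U)
(Q(-8, 3) - 1*79) + 53*G(sqrt(4 + 1)) = ((-5 - 1*(-8)) - 1*79) + 53*((4 + sqrt(4 + 1))**2 - 1/(2*sqrt(4 + 1))) = ((-5 + 8) - 79) + 53*((4 + sqrt(5))**2 - sqrt(5)/5/2) = (3 - 79) + 53*((4 + sqrt(5))**2 - sqrt(5)/10) = -76 + 53*((4 + sqrt(5))**2 - sqrt(5)/10) = -76 + (53*(4 + sqrt(5))**2 - 53*sqrt(5)/10) = -76 + 53*(4 + sqrt(5))**2 - 53*sqrt(5)/10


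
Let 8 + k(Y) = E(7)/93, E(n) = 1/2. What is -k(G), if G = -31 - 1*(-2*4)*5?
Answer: 1487/186 ≈ 7.9946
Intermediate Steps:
E(n) = ½
G = 9 (G = -31 - 1*(-8)*5 = -31 - (-8)*5 = -31 - 1*(-40) = -31 + 40 = 9)
k(Y) = -1487/186 (k(Y) = -8 + (½)/93 = -8 + (½)*(1/93) = -8 + 1/186 = -1487/186)
-k(G) = -1*(-1487/186) = 1487/186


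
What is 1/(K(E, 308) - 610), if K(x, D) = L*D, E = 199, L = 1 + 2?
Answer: 1/314 ≈ 0.0031847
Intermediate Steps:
L = 3
K(x, D) = 3*D
1/(K(E, 308) - 610) = 1/(3*308 - 610) = 1/(924 - 610) = 1/314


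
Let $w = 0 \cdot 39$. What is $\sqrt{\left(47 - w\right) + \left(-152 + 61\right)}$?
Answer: $2 i \sqrt{11} \approx 6.6332 i$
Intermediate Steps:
$w = 0$
$\sqrt{\left(47 - w\right) + \left(-152 + 61\right)} = \sqrt{\left(47 - 0\right) + \left(-152 + 61\right)} = \sqrt{\left(47 + 0\right) - 91} = \sqrt{47 - 91} = \sqrt{-44} = 2 i \sqrt{11}$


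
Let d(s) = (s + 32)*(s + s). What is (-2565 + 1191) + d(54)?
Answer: 7914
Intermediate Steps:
d(s) = 2*s*(32 + s) (d(s) = (32 + s)*(2*s) = 2*s*(32 + s))
(-2565 + 1191) + d(54) = (-2565 + 1191) + 2*54*(32 + 54) = -1374 + 2*54*86 = -1374 + 9288 = 7914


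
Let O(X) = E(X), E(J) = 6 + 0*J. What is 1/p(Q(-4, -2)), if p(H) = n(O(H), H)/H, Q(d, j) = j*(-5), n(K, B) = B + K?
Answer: 5/8 ≈ 0.62500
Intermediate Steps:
E(J) = 6 (E(J) = 6 + 0 = 6)
O(X) = 6
Q(d, j) = -5*j
p(H) = (6 + H)/H (p(H) = (H + 6)/H = (6 + H)/H)
1/p(Q(-4, -2)) = 1/((6 - 5*(-2))/((-5*(-2)))) = 1/((6 + 10)/10) = 1/((⅒)*16) = 1/(8/5) = 5/8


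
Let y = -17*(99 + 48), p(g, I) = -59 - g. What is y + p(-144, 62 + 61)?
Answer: -2414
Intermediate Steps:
y = -2499 (y = -17*147 = -2499)
y + p(-144, 62 + 61) = -2499 + (-59 - 1*(-144)) = -2499 + (-59 + 144) = -2499 + 85 = -2414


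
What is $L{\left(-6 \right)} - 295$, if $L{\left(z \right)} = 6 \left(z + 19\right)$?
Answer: $-217$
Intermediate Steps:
$L{\left(z \right)} = 114 + 6 z$ ($L{\left(z \right)} = 6 \left(19 + z\right) = 114 + 6 z$)
$L{\left(-6 \right)} - 295 = \left(114 + 6 \left(-6\right)\right) - 295 = \left(114 - 36\right) - 295 = 78 - 295 = -217$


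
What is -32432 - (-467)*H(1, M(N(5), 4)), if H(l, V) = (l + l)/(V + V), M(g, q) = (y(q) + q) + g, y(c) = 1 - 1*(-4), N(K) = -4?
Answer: -161693/5 ≈ -32339.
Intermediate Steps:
y(c) = 5 (y(c) = 1 + 4 = 5)
M(g, q) = 5 + g + q (M(g, q) = (5 + q) + g = 5 + g + q)
H(l, V) = l/V (H(l, V) = (2*l)/((2*V)) = (2*l)*(1/(2*V)) = l/V)
-32432 - (-467)*H(1, M(N(5), 4)) = -32432 - (-467)*1/(5 - 4 + 4) = -32432 - (-467)*1/5 = -32432 - (-467)*1*(1/5) = -32432 - (-467)/5 = -32432 - 1*(-467/5) = -32432 + 467/5 = -161693/5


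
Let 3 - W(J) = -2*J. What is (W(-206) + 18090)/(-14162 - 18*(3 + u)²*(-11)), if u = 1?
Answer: -17681/10994 ≈ -1.6082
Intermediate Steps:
W(J) = 3 + 2*J (W(J) = 3 - (-2)*J = 3 + 2*J)
(W(-206) + 18090)/(-14162 - 18*(3 + u)²*(-11)) = ((3 + 2*(-206)) + 18090)/(-14162 - 18*(3 + 1)²*(-11)) = ((3 - 412) + 18090)/(-14162 - 18*4²*(-11)) = (-409 + 18090)/(-14162 - 18*16*(-11)) = 17681/(-14162 - 288*(-11)) = 17681/(-14162 + 3168) = 17681/(-10994) = 17681*(-1/10994) = -17681/10994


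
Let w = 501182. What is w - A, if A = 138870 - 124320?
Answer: 486632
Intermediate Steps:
A = 14550
w - A = 501182 - 1*14550 = 501182 - 14550 = 486632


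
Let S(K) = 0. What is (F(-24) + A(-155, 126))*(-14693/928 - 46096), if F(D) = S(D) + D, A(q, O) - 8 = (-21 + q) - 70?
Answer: 5605723311/464 ≈ 1.2081e+7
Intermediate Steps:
A(q, O) = -83 + q (A(q, O) = 8 + ((-21 + q) - 70) = 8 + (-91 + q) = -83 + q)
F(D) = D (F(D) = 0 + D = D)
(F(-24) + A(-155, 126))*(-14693/928 - 46096) = (-24 + (-83 - 155))*(-14693/928 - 46096) = (-24 - 238)*(-14693*1/928 - 46096) = -262*(-14693/928 - 46096) = -262*(-42791781/928) = 5605723311/464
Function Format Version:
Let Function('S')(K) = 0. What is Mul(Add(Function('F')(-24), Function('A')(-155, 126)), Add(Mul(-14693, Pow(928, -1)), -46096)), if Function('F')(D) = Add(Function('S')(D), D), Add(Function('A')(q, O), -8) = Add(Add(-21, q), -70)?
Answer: Rational(5605723311, 464) ≈ 1.2081e+7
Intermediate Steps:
Function('A')(q, O) = Add(-83, q) (Function('A')(q, O) = Add(8, Add(Add(-21, q), -70)) = Add(8, Add(-91, q)) = Add(-83, q))
Function('F')(D) = D (Function('F')(D) = Add(0, D) = D)
Mul(Add(Function('F')(-24), Function('A')(-155, 126)), Add(Mul(-14693, Pow(928, -1)), -46096)) = Mul(Add(-24, Add(-83, -155)), Add(Mul(-14693, Pow(928, -1)), -46096)) = Mul(Add(-24, -238), Add(Mul(-14693, Rational(1, 928)), -46096)) = Mul(-262, Add(Rational(-14693, 928), -46096)) = Mul(-262, Rational(-42791781, 928)) = Rational(5605723311, 464)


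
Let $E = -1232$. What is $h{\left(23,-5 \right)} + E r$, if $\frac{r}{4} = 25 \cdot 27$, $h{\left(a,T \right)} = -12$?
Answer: $-3326412$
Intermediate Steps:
$r = 2700$ ($r = 4 \cdot 25 \cdot 27 = 4 \cdot 675 = 2700$)
$h{\left(23,-5 \right)} + E r = -12 - 3326400 = -3326412$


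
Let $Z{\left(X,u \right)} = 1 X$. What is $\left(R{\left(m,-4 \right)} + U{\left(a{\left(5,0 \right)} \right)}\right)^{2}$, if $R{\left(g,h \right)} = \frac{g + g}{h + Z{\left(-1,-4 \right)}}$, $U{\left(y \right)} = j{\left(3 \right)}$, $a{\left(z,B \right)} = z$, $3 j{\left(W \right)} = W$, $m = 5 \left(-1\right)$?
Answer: $9$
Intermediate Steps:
$m = -5$
$j{\left(W \right)} = \frac{W}{3}$
$Z{\left(X,u \right)} = X$
$U{\left(y \right)} = 1$ ($U{\left(y \right)} = \frac{1}{3} \cdot 3 = 1$)
$R{\left(g,h \right)} = \frac{2 g}{-1 + h}$ ($R{\left(g,h \right)} = \frac{g + g}{h - 1} = \frac{2 g}{-1 + h}$)
$\left(R{\left(m,-4 \right)} + U{\left(a{\left(5,0 \right)} \right)}\right)^{2} = \left(2 \left(-5\right) \frac{1}{-1 - 4} + 1\right)^{2} = \left(2 \left(-5\right) \frac{1}{-5} + 1\right)^{2} = \left(2 \left(-5\right) \left(- \frac{1}{5}\right) + 1\right)^{2} = \left(2 + 1\right)^{2} = 3^{2} = 9$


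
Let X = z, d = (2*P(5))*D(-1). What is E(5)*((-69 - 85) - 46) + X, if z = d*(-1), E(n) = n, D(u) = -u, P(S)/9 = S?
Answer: -1090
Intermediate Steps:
P(S) = 9*S
d = 90 (d = (2*(9*5))*(-1*(-1)) = (2*45)*1 = 90*1 = 90)
z = -90 (z = 90*(-1) = -90)
X = -90
E(5)*((-69 - 85) - 46) + X = 5*((-69 - 85) - 46) - 90 = 5*(-154 - 46) - 90 = 5*(-200) - 90 = -1000 - 90 = -1090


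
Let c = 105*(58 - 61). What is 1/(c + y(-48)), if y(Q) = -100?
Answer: -1/415 ≈ -0.0024096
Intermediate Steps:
c = -315 (c = 105*(-3) = -315)
1/(c + y(-48)) = 1/(-315 - 100) = 1/(-415) = -1/415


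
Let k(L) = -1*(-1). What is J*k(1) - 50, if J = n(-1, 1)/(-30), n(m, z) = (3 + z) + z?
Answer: -301/6 ≈ -50.167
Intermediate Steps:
n(m, z) = 3 + 2*z
k(L) = 1
J = -1/6 (J = (3 + 2*1)/(-30) = (3 + 2)*(-1/30) = 5*(-1/30) = -1/6 ≈ -0.16667)
J*k(1) - 50 = -1/6*1 - 50 = -1/6 - 50 = -301/6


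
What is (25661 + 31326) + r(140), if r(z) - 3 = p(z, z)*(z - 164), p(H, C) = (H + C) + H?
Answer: 46910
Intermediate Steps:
p(H, C) = C + 2*H (p(H, C) = (C + H) + H = C + 2*H)
r(z) = 3 + 3*z*(-164 + z) (r(z) = 3 + (z + 2*z)*(z - 164) = 3 + (3*z)*(-164 + z) = 3 + 3*z*(-164 + z))
(25661 + 31326) + r(140) = (25661 + 31326) + (3 - 492*140 + 3*140**2) = 56987 + (3 - 68880 + 3*19600) = 56987 + (3 - 68880 + 58800) = 56987 - 10077 = 46910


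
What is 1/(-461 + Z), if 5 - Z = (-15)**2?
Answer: -1/681 ≈ -0.0014684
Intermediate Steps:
Z = -220 (Z = 5 - 1*(-15)**2 = 5 - 1*225 = 5 - 225 = -220)
1/(-461 + Z) = 1/(-461 - 220) = 1/(-681) = -1/681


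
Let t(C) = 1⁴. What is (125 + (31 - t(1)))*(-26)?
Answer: -4030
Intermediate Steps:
t(C) = 1
(125 + (31 - t(1)))*(-26) = (125 + (31 - 1*1))*(-26) = (125 + (31 - 1))*(-26) = (125 + 30)*(-26) = 155*(-26) = -4030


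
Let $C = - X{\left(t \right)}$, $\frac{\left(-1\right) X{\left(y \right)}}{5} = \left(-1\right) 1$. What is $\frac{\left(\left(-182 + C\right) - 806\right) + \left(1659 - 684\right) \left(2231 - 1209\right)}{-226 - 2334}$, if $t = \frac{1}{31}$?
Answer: $- \frac{995457}{2560} \approx -388.85$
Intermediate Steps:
$t = \frac{1}{31} \approx 0.032258$
$X{\left(y \right)} = 5$ ($X{\left(y \right)} = - 5 \left(\left(-1\right) 1\right) = \left(-5\right) \left(-1\right) = 5$)
$C = -5$ ($C = \left(-1\right) 5 = -5$)
$\frac{\left(\left(-182 + C\right) - 806\right) + \left(1659 - 684\right) \left(2231 - 1209\right)}{-226 - 2334} = \frac{\left(\left(-182 - 5\right) - 806\right) + \left(1659 - 684\right) \left(2231 - 1209\right)}{-226 - 2334} = \frac{\left(-187 - 806\right) + 975 \cdot 1022}{-2560} = \left(-993 + 996450\right) \left(- \frac{1}{2560}\right) = 995457 \left(- \frac{1}{2560}\right) = - \frac{995457}{2560}$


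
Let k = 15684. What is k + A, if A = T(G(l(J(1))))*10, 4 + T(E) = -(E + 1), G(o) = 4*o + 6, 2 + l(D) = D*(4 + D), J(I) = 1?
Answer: 15454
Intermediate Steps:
l(D) = -2 + D*(4 + D)
G(o) = 6 + 4*o
T(E) = -5 - E (T(E) = -4 - (E + 1) = -4 - (1 + E) = -4 + (-1 - E) = -5 - E)
A = -230 (A = (-5 - (6 + 4*(-2 + 1**2 + 4*1)))*10 = (-5 - (6 + 4*(-2 + 1 + 4)))*10 = (-5 - (6 + 4*3))*10 = (-5 - (6 + 12))*10 = (-5 - 1*18)*10 = (-5 - 18)*10 = -23*10 = -230)
k + A = 15684 - 230 = 15454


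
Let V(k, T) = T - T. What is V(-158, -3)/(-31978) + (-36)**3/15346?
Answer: -23328/7673 ≈ -3.0403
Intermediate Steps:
V(k, T) = 0
V(-158, -3)/(-31978) + (-36)**3/15346 = 0/(-31978) + (-36)**3/15346 = 0*(-1/31978) - 46656*1/15346 = 0 - 23328/7673 = -23328/7673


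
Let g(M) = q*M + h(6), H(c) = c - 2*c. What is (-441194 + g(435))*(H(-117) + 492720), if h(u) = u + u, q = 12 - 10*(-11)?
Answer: -191275953744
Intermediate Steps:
H(c) = -c
q = 122 (q = 12 + 110 = 122)
h(u) = 2*u
g(M) = 12 + 122*M (g(M) = 122*M + 2*6 = 122*M + 12 = 12 + 122*M)
(-441194 + g(435))*(H(-117) + 492720) = (-441194 + (12 + 122*435))*(-1*(-117) + 492720) = (-441194 + (12 + 53070))*(117 + 492720) = (-441194 + 53082)*492837 = -388112*492837 = -191275953744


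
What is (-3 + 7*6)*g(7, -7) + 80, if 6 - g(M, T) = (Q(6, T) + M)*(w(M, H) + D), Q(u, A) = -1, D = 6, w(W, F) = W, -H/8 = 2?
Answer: -2728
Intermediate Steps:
H = -16 (H = -8*2 = -16)
g(M, T) = 6 - (-1 + M)*(6 + M) (g(M, T) = 6 - (-1 + M)*(M + 6) = 6 - (-1 + M)*(6 + M))
(-3 + 7*6)*g(7, -7) + 80 = (-3 + 7*6)*(12 - 1*7² - 5*7) + 80 = (-3 + 42)*(12 - 1*49 - 35) + 80 = 39*(12 - 49 - 35) + 80 = 39*(-72) + 80 = -2808 + 80 = -2728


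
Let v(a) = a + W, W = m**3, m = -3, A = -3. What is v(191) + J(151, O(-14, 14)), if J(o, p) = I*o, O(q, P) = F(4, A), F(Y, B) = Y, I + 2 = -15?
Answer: -2403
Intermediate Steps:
I = -17 (I = -2 - 15 = -17)
W = -27 (W = (-3)**3 = -27)
O(q, P) = 4
J(o, p) = -17*o
v(a) = -27 + a (v(a) = a - 27 = -27 + a)
v(191) + J(151, O(-14, 14)) = (-27 + 191) - 17*151 = 164 - 2567 = -2403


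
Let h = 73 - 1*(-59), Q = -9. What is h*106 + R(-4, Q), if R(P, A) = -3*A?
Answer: 14019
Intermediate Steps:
h = 132 (h = 73 + 59 = 132)
h*106 + R(-4, Q) = 132*106 - 3*(-9) = 13992 + 27 = 14019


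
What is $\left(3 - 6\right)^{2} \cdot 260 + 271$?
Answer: $2611$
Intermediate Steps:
$\left(3 - 6\right)^{2} \cdot 260 + 271 = \left(-3\right)^{2} \cdot 260 + 271 = 9 \cdot 260 + 271 = 2340 + 271 = 2611$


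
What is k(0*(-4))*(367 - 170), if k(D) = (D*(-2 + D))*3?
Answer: 0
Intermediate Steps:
k(D) = 3*D*(-2 + D)
k(0*(-4))*(367 - 170) = (3*(0*(-4))*(-2 + 0*(-4)))*(367 - 170) = (3*0*(-2 + 0))*197 = (3*0*(-2))*197 = 0*197 = 0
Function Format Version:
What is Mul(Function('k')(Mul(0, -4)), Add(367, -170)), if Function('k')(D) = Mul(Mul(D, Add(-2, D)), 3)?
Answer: 0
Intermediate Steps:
Function('k')(D) = Mul(3, D, Add(-2, D))
Mul(Function('k')(Mul(0, -4)), Add(367, -170)) = Mul(Mul(3, Mul(0, -4), Add(-2, Mul(0, -4))), Add(367, -170)) = Mul(Mul(3, 0, Add(-2, 0)), 197) = Mul(Mul(3, 0, -2), 197) = Mul(0, 197) = 0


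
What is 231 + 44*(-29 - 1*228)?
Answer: -11077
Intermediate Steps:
231 + 44*(-29 - 1*228) = 231 + 44*(-29 - 228) = 231 + 44*(-257) = 231 - 11308 = -11077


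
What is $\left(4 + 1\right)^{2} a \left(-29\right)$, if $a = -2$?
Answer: $1450$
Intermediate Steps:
$\left(4 + 1\right)^{2} a \left(-29\right) = \left(4 + 1\right)^{2} \left(-2\right) \left(-29\right) = 5^{2} \left(-2\right) \left(-29\right) = 25 \left(-2\right) \left(-29\right) = \left(-50\right) \left(-29\right) = 1450$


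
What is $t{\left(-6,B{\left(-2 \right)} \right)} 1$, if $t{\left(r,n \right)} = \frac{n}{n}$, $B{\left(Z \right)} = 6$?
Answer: $1$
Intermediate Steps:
$t{\left(r,n \right)} = 1$
$t{\left(-6,B{\left(-2 \right)} \right)} 1 = 1 \cdot 1 = 1$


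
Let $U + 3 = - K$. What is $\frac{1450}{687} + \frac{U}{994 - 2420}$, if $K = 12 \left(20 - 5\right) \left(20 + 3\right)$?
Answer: $\frac{4913941}{979662} \approx 5.016$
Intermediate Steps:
$K = 4140$ ($K = 12 \left(20 + \left(-7 + 2\right)\right) 23 = 12 \left(20 - 5\right) 23 = 12 \cdot 15 \cdot 23 = 12 \cdot 345 = 4140$)
$U = -4143$ ($U = -3 - 4140 = -4143$)
$\frac{1450}{687} + \frac{U}{994 - 2420} = \frac{1450}{687} - \frac{4143}{994 - 2420} = 1450 \cdot \frac{1}{687} - \frac{4143}{-1426} = \frac{1450}{687} - - \frac{4143}{1426} = \frac{1450}{687} + \frac{4143}{1426} = \frac{4913941}{979662}$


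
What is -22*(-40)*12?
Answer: 10560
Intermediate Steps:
-22*(-40)*12 = 880*12 = 10560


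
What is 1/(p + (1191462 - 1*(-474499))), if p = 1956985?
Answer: 1/3622946 ≈ 2.7602e-7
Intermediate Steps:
1/(p + (1191462 - 1*(-474499))) = 1/(1956985 + (1191462 - 1*(-474499))) = 1/(1956985 + (1191462 + 474499)) = 1/(1956985 + 1665961) = 1/3622946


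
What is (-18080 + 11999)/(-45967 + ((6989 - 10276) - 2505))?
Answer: 2027/17253 ≈ 0.11749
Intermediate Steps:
(-18080 + 11999)/(-45967 + ((6989 - 10276) - 2505)) = -6081/(-45967 + (-3287 - 2505)) = -6081/(-45967 - 5792) = -6081/(-51759) = -6081*(-1/51759) = 2027/17253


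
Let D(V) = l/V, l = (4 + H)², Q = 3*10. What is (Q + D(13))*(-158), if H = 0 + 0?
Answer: -64148/13 ≈ -4934.5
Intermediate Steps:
H = 0
Q = 30
l = 16 (l = (4 + 0)² = 4² = 16)
D(V) = 16/V
(Q + D(13))*(-158) = (30 + 16/13)*(-158) = (406/13)*(-158) = -64148/13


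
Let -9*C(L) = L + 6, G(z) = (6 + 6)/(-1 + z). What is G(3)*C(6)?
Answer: -8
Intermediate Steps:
G(z) = 12/(-1 + z)
C(L) = -2/3 - L/9 (C(L) = -(L + 6)/9 = -(6 + L)/9 = -2/3 - L/9)
G(3)*C(6) = (12/(-1 + 3))*(-2/3 - 1/9*6) = (12/2)*(-2/3 - 2/3) = (12*(1/2))*(-4/3) = 6*(-4/3) = -8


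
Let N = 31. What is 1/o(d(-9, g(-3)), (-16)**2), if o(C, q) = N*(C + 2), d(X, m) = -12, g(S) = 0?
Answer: -1/310 ≈ -0.0032258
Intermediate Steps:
o(C, q) = 62 + 31*C (o(C, q) = 31*(C + 2) = 31*(2 + C) = 62 + 31*C)
1/o(d(-9, g(-3)), (-16)**2) = 1/(62 + 31*(-12)) = 1/(62 - 372) = 1/(-310) = -1/310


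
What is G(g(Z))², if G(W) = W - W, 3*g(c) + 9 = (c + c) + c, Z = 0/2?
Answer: 0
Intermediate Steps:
Z = 0 (Z = 0*(½) = 0)
g(c) = -3 + c (g(c) = -3 + ((c + c) + c)/3 = -3 + (2*c + c)/3 = -3 + (3*c)/3 = -3 + c)
G(W) = 0
G(g(Z))² = 0² = 0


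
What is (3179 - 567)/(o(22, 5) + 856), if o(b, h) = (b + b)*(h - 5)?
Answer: 653/214 ≈ 3.0514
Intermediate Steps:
o(b, h) = 2*b*(-5 + h) (o(b, h) = (2*b)*(-5 + h) = 2*b*(-5 + h))
(3179 - 567)/(o(22, 5) + 856) = (3179 - 567)/(2*22*(-5 + 5) + 856) = 2612/(2*22*0 + 856) = 2612/(0 + 856) = 2612/856 = 2612*(1/856) = 653/214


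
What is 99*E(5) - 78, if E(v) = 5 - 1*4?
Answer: 21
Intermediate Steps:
E(v) = 1 (E(v) = 5 - 4 = 1)
99*E(5) - 78 = 99*1 - 78 = 99 - 78 = 21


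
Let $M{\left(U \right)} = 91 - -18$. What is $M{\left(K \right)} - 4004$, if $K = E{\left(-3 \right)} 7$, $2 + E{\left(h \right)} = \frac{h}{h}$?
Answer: $-3895$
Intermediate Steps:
$E{\left(h \right)} = -1$ ($E{\left(h \right)} = -2 + \frac{h}{h} = -2 + 1 = -1$)
$K = -7$ ($K = \left(-1\right) 7 = -7$)
$M{\left(U \right)} = 109$ ($M{\left(U \right)} = 91 + 18 = 109$)
$M{\left(K \right)} - 4004 = 109 - 4004 = -3895$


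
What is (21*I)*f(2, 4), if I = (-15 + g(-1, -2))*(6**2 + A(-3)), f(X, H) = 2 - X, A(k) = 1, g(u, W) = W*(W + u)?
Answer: 0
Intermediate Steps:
I = -333 (I = (-15 - 2*(-2 - 1))*(6**2 + 1) = (-15 - 2*(-3))*(36 + 1) = (-15 + 6)*37 = -9*37 = -333)
(21*I)*f(2, 4) = (21*(-333))*(2 - 1*2) = -6993*(2 - 2) = -6993*0 = 0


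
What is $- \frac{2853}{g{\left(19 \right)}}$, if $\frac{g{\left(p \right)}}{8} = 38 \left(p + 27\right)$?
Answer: $- \frac{2853}{13984} \approx -0.20402$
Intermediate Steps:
$g{\left(p \right)} = 8208 + 304 p$ ($g{\left(p \right)} = 8 \cdot 38 \left(p + 27\right) = 8 \cdot 38 \left(27 + p\right) = 8 \left(1026 + 38 p\right) = 8208 + 304 p$)
$- \frac{2853}{g{\left(19 \right)}} = - \frac{2853}{8208 + 304 \cdot 19} = - \frac{2853}{8208 + 5776} = - \frac{2853}{13984}$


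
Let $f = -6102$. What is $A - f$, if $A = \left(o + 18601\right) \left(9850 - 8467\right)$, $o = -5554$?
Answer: $18050103$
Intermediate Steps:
$A = 18044001$ ($A = \left(-5554 + 18601\right) \left(9850 - 8467\right) = 13047 \cdot 1383 = 18044001$)
$A - f = 18044001 - -6102 = 18044001 + 6102 = 18050103$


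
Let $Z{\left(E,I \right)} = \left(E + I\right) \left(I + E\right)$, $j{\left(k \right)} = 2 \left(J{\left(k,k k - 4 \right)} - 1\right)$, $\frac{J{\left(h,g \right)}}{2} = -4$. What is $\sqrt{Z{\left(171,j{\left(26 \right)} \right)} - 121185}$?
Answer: $12 i \sqrt{679} \approx 312.69 i$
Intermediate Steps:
$J{\left(h,g \right)} = -8$ ($J{\left(h,g \right)} = 2 \left(-4\right) = -8$)
$j{\left(k \right)} = -18$ ($j{\left(k \right)} = 2 \left(-8 - 1\right) = 2 \left(-9\right) = -18$)
$Z{\left(E,I \right)} = \left(E + I\right)^{2}$ ($Z{\left(E,I \right)} = \left(E + I\right) \left(E + I\right) = \left(E + I\right)^{2}$)
$\sqrt{Z{\left(171,j{\left(26 \right)} \right)} - 121185} = \sqrt{\left(171 - 18\right)^{2} - 121185} = \sqrt{153^{2} - 121185} = \sqrt{23409 - 121185} = \sqrt{-97776} = 12 i \sqrt{679}$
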